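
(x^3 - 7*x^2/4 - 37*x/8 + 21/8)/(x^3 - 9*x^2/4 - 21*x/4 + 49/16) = 2*(x - 3)/(2*x - 7)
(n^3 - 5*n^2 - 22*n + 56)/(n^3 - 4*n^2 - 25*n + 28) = (n - 2)/(n - 1)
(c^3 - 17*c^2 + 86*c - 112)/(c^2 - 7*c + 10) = (c^2 - 15*c + 56)/(c - 5)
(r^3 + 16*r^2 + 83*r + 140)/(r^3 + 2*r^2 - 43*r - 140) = (r + 7)/(r - 7)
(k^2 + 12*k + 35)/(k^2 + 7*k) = (k + 5)/k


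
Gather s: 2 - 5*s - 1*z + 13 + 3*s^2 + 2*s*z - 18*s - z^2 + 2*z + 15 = 3*s^2 + s*(2*z - 23) - z^2 + z + 30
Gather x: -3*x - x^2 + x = -x^2 - 2*x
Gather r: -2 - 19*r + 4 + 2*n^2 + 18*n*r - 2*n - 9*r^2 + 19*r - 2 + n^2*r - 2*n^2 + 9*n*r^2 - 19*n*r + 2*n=r^2*(9*n - 9) + r*(n^2 - n)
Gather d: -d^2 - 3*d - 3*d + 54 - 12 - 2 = -d^2 - 6*d + 40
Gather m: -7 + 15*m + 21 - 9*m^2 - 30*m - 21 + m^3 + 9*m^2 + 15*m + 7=m^3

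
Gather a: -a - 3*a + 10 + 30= 40 - 4*a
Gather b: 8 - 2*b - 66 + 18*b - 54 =16*b - 112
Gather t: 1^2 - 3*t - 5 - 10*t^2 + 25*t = -10*t^2 + 22*t - 4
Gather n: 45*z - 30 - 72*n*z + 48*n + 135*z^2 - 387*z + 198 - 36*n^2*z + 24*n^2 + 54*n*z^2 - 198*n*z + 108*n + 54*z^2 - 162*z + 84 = n^2*(24 - 36*z) + n*(54*z^2 - 270*z + 156) + 189*z^2 - 504*z + 252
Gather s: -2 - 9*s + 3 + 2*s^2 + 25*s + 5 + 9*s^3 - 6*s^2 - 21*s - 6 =9*s^3 - 4*s^2 - 5*s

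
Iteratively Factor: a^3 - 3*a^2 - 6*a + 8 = (a - 4)*(a^2 + a - 2) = (a - 4)*(a - 1)*(a + 2)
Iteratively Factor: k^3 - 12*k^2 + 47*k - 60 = (k - 4)*(k^2 - 8*k + 15) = (k - 4)*(k - 3)*(k - 5)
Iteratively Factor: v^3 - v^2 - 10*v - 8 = (v - 4)*(v^2 + 3*v + 2) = (v - 4)*(v + 1)*(v + 2)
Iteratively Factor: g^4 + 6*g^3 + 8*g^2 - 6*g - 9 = (g + 3)*(g^3 + 3*g^2 - g - 3) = (g - 1)*(g + 3)*(g^2 + 4*g + 3) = (g - 1)*(g + 3)^2*(g + 1)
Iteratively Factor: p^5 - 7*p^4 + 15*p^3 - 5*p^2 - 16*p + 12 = (p - 2)*(p^4 - 5*p^3 + 5*p^2 + 5*p - 6) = (p - 2)*(p + 1)*(p^3 - 6*p^2 + 11*p - 6) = (p - 3)*(p - 2)*(p + 1)*(p^2 - 3*p + 2) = (p - 3)*(p - 2)*(p - 1)*(p + 1)*(p - 2)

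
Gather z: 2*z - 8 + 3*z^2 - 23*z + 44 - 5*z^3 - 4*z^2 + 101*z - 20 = -5*z^3 - z^2 + 80*z + 16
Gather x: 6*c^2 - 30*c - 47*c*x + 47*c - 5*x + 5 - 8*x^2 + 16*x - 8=6*c^2 + 17*c - 8*x^2 + x*(11 - 47*c) - 3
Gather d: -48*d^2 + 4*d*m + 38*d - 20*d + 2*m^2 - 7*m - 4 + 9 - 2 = -48*d^2 + d*(4*m + 18) + 2*m^2 - 7*m + 3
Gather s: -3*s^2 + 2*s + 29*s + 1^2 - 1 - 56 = -3*s^2 + 31*s - 56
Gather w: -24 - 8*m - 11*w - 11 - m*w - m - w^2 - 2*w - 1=-9*m - w^2 + w*(-m - 13) - 36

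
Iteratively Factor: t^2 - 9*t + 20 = (t - 4)*(t - 5)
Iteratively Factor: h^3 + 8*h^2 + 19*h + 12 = (h + 1)*(h^2 + 7*h + 12) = (h + 1)*(h + 4)*(h + 3)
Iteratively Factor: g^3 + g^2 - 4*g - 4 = (g + 2)*(g^2 - g - 2) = (g + 1)*(g + 2)*(g - 2)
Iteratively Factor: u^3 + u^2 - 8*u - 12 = (u + 2)*(u^2 - u - 6) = (u + 2)^2*(u - 3)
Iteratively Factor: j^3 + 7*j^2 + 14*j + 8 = (j + 4)*(j^2 + 3*j + 2) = (j + 1)*(j + 4)*(j + 2)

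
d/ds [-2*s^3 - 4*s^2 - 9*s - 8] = -6*s^2 - 8*s - 9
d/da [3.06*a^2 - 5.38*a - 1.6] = 6.12*a - 5.38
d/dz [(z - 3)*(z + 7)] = 2*z + 4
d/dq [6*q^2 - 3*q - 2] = 12*q - 3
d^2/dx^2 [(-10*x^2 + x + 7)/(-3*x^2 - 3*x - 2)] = 2*(-99*x^3 - 369*x^2 - 171*x + 25)/(27*x^6 + 81*x^5 + 135*x^4 + 135*x^3 + 90*x^2 + 36*x + 8)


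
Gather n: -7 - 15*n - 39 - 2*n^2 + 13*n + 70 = -2*n^2 - 2*n + 24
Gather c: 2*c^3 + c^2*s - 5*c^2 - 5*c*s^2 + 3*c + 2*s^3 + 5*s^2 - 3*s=2*c^3 + c^2*(s - 5) + c*(3 - 5*s^2) + 2*s^3 + 5*s^2 - 3*s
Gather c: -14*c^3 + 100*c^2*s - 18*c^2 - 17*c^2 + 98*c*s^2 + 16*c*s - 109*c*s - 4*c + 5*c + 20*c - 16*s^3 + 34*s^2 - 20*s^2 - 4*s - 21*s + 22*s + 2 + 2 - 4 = -14*c^3 + c^2*(100*s - 35) + c*(98*s^2 - 93*s + 21) - 16*s^3 + 14*s^2 - 3*s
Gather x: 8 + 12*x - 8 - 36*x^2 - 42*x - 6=-36*x^2 - 30*x - 6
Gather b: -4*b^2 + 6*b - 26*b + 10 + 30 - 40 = -4*b^2 - 20*b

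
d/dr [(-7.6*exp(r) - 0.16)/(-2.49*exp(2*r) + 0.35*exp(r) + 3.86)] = (-(4.98*exp(r) - 0.35)*(7.6*exp(r) + 0.16) + 18.924*exp(2*r) - 2.66*exp(r) - 29.336)*exp(r)/(-2.49*exp(2*r) + 0.35*exp(r) + 3.86)^2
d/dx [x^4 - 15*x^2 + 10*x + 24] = 4*x^3 - 30*x + 10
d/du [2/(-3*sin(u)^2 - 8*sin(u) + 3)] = 4*(3*sin(u) + 4)*cos(u)/(3*sin(u)^2 + 8*sin(u) - 3)^2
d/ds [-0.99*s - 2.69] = -0.990000000000000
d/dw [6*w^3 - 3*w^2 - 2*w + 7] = 18*w^2 - 6*w - 2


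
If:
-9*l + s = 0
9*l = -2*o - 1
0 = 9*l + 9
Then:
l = -1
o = 4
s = -9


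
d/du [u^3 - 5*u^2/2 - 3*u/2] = 3*u^2 - 5*u - 3/2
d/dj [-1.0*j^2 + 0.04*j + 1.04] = 0.04 - 2.0*j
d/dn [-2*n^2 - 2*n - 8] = -4*n - 2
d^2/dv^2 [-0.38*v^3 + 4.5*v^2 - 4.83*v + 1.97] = 9.0 - 2.28*v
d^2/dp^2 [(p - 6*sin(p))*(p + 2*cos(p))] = 6*p*sin(p) - 2*p*cos(p) - 4*sin(p) + 24*sin(2*p) - 12*cos(p) + 2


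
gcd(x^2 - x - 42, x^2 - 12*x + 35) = x - 7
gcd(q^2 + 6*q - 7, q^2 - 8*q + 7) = q - 1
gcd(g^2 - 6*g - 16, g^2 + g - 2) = g + 2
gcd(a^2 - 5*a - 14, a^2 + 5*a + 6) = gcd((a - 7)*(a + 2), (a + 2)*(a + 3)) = a + 2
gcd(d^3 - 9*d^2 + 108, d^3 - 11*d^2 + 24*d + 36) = d^2 - 12*d + 36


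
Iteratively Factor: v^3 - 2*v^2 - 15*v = (v + 3)*(v^2 - 5*v) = v*(v + 3)*(v - 5)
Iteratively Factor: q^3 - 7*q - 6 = (q - 3)*(q^2 + 3*q + 2) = (q - 3)*(q + 2)*(q + 1)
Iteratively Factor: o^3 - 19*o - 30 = (o + 3)*(o^2 - 3*o - 10) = (o + 2)*(o + 3)*(o - 5)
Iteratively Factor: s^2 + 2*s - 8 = (s + 4)*(s - 2)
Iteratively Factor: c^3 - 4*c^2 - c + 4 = (c + 1)*(c^2 - 5*c + 4) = (c - 1)*(c + 1)*(c - 4)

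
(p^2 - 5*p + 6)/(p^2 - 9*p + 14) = (p - 3)/(p - 7)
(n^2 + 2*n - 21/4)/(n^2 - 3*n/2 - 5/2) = (-4*n^2 - 8*n + 21)/(2*(-2*n^2 + 3*n + 5))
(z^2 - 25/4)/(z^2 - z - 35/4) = (2*z - 5)/(2*z - 7)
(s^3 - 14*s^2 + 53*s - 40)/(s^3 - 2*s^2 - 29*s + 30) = (s^2 - 13*s + 40)/(s^2 - s - 30)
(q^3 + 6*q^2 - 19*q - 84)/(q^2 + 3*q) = q + 3 - 28/q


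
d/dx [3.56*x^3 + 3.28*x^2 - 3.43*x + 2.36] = 10.68*x^2 + 6.56*x - 3.43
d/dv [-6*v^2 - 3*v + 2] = -12*v - 3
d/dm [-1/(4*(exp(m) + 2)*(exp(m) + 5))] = (2*exp(m) + 7)*exp(m)/(4*(exp(m) + 2)^2*(exp(m) + 5)^2)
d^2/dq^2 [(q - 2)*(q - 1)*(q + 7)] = 6*q + 8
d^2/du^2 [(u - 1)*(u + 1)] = 2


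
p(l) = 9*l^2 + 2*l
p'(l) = 18*l + 2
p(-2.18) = 38.41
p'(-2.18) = -37.24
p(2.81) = 76.68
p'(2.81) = 52.58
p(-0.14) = -0.10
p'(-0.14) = -0.52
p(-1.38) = 14.38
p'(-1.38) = -22.84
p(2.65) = 68.50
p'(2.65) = 49.70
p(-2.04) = 33.37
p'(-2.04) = -34.72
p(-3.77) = 120.38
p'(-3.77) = -65.86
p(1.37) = 19.63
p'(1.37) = 26.66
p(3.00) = 87.00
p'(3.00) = 56.00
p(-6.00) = 312.00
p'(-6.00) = -106.00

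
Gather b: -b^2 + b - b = -b^2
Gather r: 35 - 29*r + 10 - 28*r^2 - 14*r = -28*r^2 - 43*r + 45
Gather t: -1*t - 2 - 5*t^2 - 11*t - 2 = -5*t^2 - 12*t - 4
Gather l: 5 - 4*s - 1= 4 - 4*s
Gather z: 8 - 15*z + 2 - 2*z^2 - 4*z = -2*z^2 - 19*z + 10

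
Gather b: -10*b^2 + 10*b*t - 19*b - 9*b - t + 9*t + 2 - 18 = -10*b^2 + b*(10*t - 28) + 8*t - 16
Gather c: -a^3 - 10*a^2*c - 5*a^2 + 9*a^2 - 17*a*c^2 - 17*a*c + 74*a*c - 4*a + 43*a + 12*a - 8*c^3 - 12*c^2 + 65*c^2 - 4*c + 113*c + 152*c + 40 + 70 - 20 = -a^3 + 4*a^2 + 51*a - 8*c^3 + c^2*(53 - 17*a) + c*(-10*a^2 + 57*a + 261) + 90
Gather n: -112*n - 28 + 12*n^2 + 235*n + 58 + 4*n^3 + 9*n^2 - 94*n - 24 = 4*n^3 + 21*n^2 + 29*n + 6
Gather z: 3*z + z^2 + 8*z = z^2 + 11*z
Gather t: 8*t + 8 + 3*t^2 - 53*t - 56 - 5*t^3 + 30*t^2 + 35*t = -5*t^3 + 33*t^2 - 10*t - 48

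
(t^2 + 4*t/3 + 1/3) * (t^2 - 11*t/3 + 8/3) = t^4 - 7*t^3/3 - 17*t^2/9 + 7*t/3 + 8/9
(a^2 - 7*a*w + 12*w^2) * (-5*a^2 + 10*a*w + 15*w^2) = -5*a^4 + 45*a^3*w - 115*a^2*w^2 + 15*a*w^3 + 180*w^4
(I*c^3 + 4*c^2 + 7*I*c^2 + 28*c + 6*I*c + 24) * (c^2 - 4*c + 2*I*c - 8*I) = I*c^5 + 2*c^4 + 3*I*c^4 + 6*c^3 - 14*I*c^3 - 44*c^2 - 48*c - 176*I*c - 192*I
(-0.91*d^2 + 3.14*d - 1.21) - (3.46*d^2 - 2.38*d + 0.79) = -4.37*d^2 + 5.52*d - 2.0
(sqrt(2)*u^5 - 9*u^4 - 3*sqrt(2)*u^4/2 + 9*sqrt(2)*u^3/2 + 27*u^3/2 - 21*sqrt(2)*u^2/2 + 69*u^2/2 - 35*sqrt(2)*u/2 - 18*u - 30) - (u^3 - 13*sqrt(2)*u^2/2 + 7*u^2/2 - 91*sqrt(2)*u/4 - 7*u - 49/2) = sqrt(2)*u^5 - 9*u^4 - 3*sqrt(2)*u^4/2 + 9*sqrt(2)*u^3/2 + 25*u^3/2 - 4*sqrt(2)*u^2 + 31*u^2 - 11*u + 21*sqrt(2)*u/4 - 11/2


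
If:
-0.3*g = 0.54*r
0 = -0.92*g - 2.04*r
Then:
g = 0.00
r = 0.00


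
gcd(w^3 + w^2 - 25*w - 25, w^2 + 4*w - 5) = w + 5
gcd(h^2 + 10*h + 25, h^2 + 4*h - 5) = h + 5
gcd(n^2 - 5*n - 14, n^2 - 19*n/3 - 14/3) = n - 7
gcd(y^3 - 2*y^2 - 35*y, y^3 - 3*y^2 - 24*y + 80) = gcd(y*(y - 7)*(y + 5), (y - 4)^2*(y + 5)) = y + 5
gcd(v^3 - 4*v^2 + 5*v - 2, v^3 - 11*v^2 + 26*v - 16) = v^2 - 3*v + 2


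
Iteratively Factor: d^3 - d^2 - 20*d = (d - 5)*(d^2 + 4*d) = (d - 5)*(d + 4)*(d)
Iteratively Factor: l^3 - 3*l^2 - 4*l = (l)*(l^2 - 3*l - 4) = l*(l + 1)*(l - 4)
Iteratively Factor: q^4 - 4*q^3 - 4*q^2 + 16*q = (q)*(q^3 - 4*q^2 - 4*q + 16) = q*(q + 2)*(q^2 - 6*q + 8) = q*(q - 4)*(q + 2)*(q - 2)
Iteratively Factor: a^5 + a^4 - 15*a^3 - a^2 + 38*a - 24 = (a - 1)*(a^4 + 2*a^3 - 13*a^2 - 14*a + 24) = (a - 1)*(a + 4)*(a^3 - 2*a^2 - 5*a + 6) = (a - 3)*(a - 1)*(a + 4)*(a^2 + a - 2) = (a - 3)*(a - 1)^2*(a + 4)*(a + 2)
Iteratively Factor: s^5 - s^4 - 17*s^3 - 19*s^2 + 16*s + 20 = (s + 1)*(s^4 - 2*s^3 - 15*s^2 - 4*s + 20) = (s + 1)*(s + 2)*(s^3 - 4*s^2 - 7*s + 10) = (s - 1)*(s + 1)*(s + 2)*(s^2 - 3*s - 10) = (s - 1)*(s + 1)*(s + 2)^2*(s - 5)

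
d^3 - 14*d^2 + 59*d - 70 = (d - 7)*(d - 5)*(d - 2)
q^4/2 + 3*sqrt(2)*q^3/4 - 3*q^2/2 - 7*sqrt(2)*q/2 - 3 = (q/2 + sqrt(2)/2)*(q - 3*sqrt(2)/2)*(q + sqrt(2))^2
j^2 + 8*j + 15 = (j + 3)*(j + 5)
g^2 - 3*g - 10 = (g - 5)*(g + 2)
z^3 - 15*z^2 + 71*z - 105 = (z - 7)*(z - 5)*(z - 3)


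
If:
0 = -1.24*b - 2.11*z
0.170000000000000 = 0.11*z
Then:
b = -2.63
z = 1.55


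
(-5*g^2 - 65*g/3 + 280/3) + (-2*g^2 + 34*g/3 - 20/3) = -7*g^2 - 31*g/3 + 260/3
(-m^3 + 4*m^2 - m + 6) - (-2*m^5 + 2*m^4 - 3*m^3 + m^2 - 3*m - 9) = 2*m^5 - 2*m^4 + 2*m^3 + 3*m^2 + 2*m + 15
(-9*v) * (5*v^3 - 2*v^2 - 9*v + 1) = -45*v^4 + 18*v^3 + 81*v^2 - 9*v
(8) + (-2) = 6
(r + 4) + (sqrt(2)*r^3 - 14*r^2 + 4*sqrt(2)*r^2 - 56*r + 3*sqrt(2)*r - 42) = sqrt(2)*r^3 - 14*r^2 + 4*sqrt(2)*r^2 - 55*r + 3*sqrt(2)*r - 38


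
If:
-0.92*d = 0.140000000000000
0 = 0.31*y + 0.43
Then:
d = -0.15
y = -1.39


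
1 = 1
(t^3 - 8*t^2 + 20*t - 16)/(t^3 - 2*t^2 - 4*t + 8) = (t - 4)/(t + 2)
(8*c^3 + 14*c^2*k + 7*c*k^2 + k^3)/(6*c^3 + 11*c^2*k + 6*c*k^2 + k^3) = (4*c + k)/(3*c + k)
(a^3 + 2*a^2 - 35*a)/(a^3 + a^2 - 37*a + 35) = a/(a - 1)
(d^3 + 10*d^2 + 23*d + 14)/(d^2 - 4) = (d^2 + 8*d + 7)/(d - 2)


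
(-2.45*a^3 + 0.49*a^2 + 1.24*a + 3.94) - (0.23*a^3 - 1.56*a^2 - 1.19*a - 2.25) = -2.68*a^3 + 2.05*a^2 + 2.43*a + 6.19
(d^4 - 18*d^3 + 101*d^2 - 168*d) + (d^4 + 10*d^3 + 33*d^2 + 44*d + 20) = 2*d^4 - 8*d^3 + 134*d^2 - 124*d + 20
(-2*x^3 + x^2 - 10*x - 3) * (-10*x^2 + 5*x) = 20*x^5 - 20*x^4 + 105*x^3 - 20*x^2 - 15*x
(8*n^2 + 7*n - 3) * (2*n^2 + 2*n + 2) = 16*n^4 + 30*n^3 + 24*n^2 + 8*n - 6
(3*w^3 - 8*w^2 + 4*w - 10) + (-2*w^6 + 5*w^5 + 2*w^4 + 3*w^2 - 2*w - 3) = -2*w^6 + 5*w^5 + 2*w^4 + 3*w^3 - 5*w^2 + 2*w - 13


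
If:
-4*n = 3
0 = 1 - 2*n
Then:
No Solution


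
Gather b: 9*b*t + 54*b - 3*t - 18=b*(9*t + 54) - 3*t - 18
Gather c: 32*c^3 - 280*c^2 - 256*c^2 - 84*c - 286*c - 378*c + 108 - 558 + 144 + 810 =32*c^3 - 536*c^2 - 748*c + 504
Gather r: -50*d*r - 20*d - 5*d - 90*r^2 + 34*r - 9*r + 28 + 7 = -25*d - 90*r^2 + r*(25 - 50*d) + 35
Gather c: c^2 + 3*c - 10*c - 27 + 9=c^2 - 7*c - 18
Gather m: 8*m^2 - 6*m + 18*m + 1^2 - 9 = 8*m^2 + 12*m - 8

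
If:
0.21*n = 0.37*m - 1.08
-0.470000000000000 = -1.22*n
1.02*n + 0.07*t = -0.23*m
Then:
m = 3.14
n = 0.39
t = -15.92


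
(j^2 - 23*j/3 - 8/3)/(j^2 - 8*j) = (j + 1/3)/j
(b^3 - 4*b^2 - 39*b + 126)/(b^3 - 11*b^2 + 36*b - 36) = (b^2 - b - 42)/(b^2 - 8*b + 12)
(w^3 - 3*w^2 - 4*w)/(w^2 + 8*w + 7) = w*(w - 4)/(w + 7)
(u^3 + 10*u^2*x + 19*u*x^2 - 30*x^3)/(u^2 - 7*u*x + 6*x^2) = (-u^2 - 11*u*x - 30*x^2)/(-u + 6*x)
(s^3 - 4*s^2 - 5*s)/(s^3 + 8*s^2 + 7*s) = (s - 5)/(s + 7)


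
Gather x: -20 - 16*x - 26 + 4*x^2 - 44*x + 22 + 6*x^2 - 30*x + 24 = 10*x^2 - 90*x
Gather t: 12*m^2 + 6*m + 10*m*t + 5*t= 12*m^2 + 6*m + t*(10*m + 5)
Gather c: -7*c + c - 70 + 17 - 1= -6*c - 54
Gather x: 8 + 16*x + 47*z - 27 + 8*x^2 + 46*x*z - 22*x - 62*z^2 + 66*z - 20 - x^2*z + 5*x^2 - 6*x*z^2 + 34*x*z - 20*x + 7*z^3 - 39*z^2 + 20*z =x^2*(13 - z) + x*(-6*z^2 + 80*z - 26) + 7*z^3 - 101*z^2 + 133*z - 39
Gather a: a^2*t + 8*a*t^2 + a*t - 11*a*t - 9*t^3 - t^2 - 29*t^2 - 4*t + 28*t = a^2*t + a*(8*t^2 - 10*t) - 9*t^3 - 30*t^2 + 24*t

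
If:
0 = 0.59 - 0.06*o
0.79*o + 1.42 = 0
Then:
No Solution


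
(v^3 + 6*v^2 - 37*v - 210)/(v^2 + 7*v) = v - 1 - 30/v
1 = 1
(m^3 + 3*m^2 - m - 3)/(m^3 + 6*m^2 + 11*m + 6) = (m - 1)/(m + 2)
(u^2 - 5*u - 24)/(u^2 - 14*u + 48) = (u + 3)/(u - 6)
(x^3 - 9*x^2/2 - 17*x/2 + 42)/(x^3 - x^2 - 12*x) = (x - 7/2)/x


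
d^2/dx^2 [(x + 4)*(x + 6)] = 2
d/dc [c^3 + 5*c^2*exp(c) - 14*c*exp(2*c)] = 5*c^2*exp(c) + 3*c^2 - 28*c*exp(2*c) + 10*c*exp(c) - 14*exp(2*c)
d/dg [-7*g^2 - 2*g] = -14*g - 2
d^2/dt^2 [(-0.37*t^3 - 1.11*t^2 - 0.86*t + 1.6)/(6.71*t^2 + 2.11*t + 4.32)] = (-27.854496*t^3 + 605.050368*t^2 + 244.061184*t - 104.264704)/(302.111711*t^6 + 285.002553*t^5 + 673.133109*t^4 + 376.371883*t^3 + 433.373328*t^2 + 118.132992*t + 80.621568)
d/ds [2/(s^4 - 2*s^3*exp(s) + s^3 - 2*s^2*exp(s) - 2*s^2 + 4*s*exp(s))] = 2*(2*s^3*exp(s) - 4*s^3 + 8*s^2*exp(s) - 3*s^2 + 4*s - 4*exp(s))/(s^2*(s^3 - 2*s^2*exp(s) + s^2 - 2*s*exp(s) - 2*s + 4*exp(s))^2)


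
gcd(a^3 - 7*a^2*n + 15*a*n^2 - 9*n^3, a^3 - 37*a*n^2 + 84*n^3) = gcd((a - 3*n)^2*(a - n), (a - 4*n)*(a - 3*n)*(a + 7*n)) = a - 3*n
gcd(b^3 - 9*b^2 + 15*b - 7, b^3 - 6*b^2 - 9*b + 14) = b^2 - 8*b + 7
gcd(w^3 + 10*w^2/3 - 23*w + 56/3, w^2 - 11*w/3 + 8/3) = w^2 - 11*w/3 + 8/3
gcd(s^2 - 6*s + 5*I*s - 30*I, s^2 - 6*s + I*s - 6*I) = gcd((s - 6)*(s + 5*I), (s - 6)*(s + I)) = s - 6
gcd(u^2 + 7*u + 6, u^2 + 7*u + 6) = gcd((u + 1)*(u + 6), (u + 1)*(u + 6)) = u^2 + 7*u + 6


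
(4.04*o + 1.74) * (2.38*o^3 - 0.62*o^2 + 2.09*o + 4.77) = 9.6152*o^4 + 1.6364*o^3 + 7.3648*o^2 + 22.9074*o + 8.2998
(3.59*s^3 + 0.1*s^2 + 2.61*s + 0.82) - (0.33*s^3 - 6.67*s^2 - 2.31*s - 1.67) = 3.26*s^3 + 6.77*s^2 + 4.92*s + 2.49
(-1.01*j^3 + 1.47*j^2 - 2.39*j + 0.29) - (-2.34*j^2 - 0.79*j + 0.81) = -1.01*j^3 + 3.81*j^2 - 1.6*j - 0.52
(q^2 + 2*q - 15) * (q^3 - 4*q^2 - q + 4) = q^5 - 2*q^4 - 24*q^3 + 62*q^2 + 23*q - 60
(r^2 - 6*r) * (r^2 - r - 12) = r^4 - 7*r^3 - 6*r^2 + 72*r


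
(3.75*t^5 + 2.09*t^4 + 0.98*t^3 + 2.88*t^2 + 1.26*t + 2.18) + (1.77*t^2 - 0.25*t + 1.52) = 3.75*t^5 + 2.09*t^4 + 0.98*t^3 + 4.65*t^2 + 1.01*t + 3.7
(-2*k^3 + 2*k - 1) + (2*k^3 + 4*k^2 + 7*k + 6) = 4*k^2 + 9*k + 5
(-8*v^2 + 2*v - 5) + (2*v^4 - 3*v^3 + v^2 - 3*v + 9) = 2*v^4 - 3*v^3 - 7*v^2 - v + 4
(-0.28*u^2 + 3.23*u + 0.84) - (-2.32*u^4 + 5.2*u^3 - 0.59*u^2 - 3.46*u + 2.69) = 2.32*u^4 - 5.2*u^3 + 0.31*u^2 + 6.69*u - 1.85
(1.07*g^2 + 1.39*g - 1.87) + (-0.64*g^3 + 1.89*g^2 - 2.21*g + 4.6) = -0.64*g^3 + 2.96*g^2 - 0.82*g + 2.73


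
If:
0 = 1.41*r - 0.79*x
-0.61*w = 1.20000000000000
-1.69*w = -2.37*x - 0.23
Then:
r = -0.84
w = -1.97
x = -1.50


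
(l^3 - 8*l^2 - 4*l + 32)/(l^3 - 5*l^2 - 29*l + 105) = (l^3 - 8*l^2 - 4*l + 32)/(l^3 - 5*l^2 - 29*l + 105)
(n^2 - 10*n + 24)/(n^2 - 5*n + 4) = (n - 6)/(n - 1)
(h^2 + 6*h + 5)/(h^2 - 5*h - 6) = (h + 5)/(h - 6)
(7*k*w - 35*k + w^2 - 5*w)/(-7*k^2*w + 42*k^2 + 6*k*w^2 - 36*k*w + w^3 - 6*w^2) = (w - 5)/(-k*w + 6*k + w^2 - 6*w)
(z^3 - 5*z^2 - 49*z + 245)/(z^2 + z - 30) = (z^2 - 49)/(z + 6)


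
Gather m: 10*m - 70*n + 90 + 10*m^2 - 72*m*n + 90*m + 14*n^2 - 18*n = 10*m^2 + m*(100 - 72*n) + 14*n^2 - 88*n + 90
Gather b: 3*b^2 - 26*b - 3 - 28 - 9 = 3*b^2 - 26*b - 40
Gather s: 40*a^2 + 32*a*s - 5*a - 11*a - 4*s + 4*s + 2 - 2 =40*a^2 + 32*a*s - 16*a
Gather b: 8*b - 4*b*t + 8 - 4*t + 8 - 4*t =b*(8 - 4*t) - 8*t + 16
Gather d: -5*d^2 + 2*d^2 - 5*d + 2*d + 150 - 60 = -3*d^2 - 3*d + 90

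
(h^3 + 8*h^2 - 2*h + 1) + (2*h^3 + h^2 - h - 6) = 3*h^3 + 9*h^2 - 3*h - 5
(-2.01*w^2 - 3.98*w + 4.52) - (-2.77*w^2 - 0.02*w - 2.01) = 0.76*w^2 - 3.96*w + 6.53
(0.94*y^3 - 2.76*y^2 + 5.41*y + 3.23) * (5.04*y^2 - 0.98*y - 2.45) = 4.7376*y^5 - 14.8316*y^4 + 27.6682*y^3 + 17.7394*y^2 - 16.4199*y - 7.9135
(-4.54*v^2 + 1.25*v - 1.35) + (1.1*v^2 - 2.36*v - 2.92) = -3.44*v^2 - 1.11*v - 4.27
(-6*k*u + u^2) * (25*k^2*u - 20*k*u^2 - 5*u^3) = -150*k^3*u^2 + 145*k^2*u^3 + 10*k*u^4 - 5*u^5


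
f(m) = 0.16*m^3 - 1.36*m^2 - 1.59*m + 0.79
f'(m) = 0.48*m^2 - 2.72*m - 1.59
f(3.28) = -13.41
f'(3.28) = -5.35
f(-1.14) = 0.60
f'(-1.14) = 2.13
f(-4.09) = -26.40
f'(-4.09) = 17.56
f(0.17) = 0.48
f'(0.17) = -2.04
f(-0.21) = 1.06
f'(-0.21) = -1.00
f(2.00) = -6.55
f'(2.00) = -5.11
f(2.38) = -8.54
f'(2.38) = -5.34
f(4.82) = -20.55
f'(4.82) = -3.55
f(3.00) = -11.90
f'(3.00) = -5.43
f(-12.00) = -452.45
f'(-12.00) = 100.17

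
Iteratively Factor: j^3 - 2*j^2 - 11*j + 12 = (j - 4)*(j^2 + 2*j - 3) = (j - 4)*(j + 3)*(j - 1)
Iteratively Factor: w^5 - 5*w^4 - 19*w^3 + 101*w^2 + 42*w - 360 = (w - 3)*(w^4 - 2*w^3 - 25*w^2 + 26*w + 120) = (w - 3)*(w + 2)*(w^3 - 4*w^2 - 17*w + 60) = (w - 3)^2*(w + 2)*(w^2 - w - 20) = (w - 5)*(w - 3)^2*(w + 2)*(w + 4)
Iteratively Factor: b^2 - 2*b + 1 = (b - 1)*(b - 1)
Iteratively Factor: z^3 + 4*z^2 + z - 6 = (z + 2)*(z^2 + 2*z - 3) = (z + 2)*(z + 3)*(z - 1)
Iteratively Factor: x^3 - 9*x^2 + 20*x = (x - 5)*(x^2 - 4*x) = x*(x - 5)*(x - 4)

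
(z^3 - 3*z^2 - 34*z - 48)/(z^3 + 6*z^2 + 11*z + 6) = (z - 8)/(z + 1)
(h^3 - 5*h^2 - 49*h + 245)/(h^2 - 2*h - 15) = (h^2 - 49)/(h + 3)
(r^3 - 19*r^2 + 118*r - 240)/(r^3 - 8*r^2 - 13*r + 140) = (r^2 - 14*r + 48)/(r^2 - 3*r - 28)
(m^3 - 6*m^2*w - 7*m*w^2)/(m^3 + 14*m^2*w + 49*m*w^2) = (m^2 - 6*m*w - 7*w^2)/(m^2 + 14*m*w + 49*w^2)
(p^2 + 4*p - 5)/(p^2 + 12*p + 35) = (p - 1)/(p + 7)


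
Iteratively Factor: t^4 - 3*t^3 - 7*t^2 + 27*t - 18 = (t + 3)*(t^3 - 6*t^2 + 11*t - 6) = (t - 2)*(t + 3)*(t^2 - 4*t + 3) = (t - 3)*(t - 2)*(t + 3)*(t - 1)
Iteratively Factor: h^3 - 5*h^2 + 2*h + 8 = (h + 1)*(h^2 - 6*h + 8) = (h - 2)*(h + 1)*(h - 4)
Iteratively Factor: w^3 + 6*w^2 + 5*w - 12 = (w + 3)*(w^2 + 3*w - 4) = (w - 1)*(w + 3)*(w + 4)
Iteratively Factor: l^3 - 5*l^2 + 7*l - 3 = (l - 3)*(l^2 - 2*l + 1) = (l - 3)*(l - 1)*(l - 1)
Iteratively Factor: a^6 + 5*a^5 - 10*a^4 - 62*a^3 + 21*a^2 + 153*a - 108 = (a - 1)*(a^5 + 6*a^4 - 4*a^3 - 66*a^2 - 45*a + 108) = (a - 3)*(a - 1)*(a^4 + 9*a^3 + 23*a^2 + 3*a - 36) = (a - 3)*(a - 1)*(a + 4)*(a^3 + 5*a^2 + 3*a - 9) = (a - 3)*(a - 1)*(a + 3)*(a + 4)*(a^2 + 2*a - 3) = (a - 3)*(a - 1)^2*(a + 3)*(a + 4)*(a + 3)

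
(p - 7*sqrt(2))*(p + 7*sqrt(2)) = p^2 - 98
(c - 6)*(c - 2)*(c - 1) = c^3 - 9*c^2 + 20*c - 12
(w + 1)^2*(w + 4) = w^3 + 6*w^2 + 9*w + 4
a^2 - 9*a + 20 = (a - 5)*(a - 4)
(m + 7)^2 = m^2 + 14*m + 49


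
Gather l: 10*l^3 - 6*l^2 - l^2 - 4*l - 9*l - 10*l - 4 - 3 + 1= 10*l^3 - 7*l^2 - 23*l - 6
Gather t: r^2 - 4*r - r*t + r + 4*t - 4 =r^2 - 3*r + t*(4 - r) - 4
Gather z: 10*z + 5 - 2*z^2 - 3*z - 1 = -2*z^2 + 7*z + 4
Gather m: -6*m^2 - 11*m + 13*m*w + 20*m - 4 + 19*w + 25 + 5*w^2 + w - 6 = -6*m^2 + m*(13*w + 9) + 5*w^2 + 20*w + 15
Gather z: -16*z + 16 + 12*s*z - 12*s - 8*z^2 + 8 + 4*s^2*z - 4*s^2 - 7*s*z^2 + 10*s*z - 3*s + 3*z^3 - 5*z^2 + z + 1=-4*s^2 - 15*s + 3*z^3 + z^2*(-7*s - 13) + z*(4*s^2 + 22*s - 15) + 25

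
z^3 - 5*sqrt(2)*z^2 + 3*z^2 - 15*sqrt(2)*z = z*(z + 3)*(z - 5*sqrt(2))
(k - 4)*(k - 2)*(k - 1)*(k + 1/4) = k^4 - 27*k^3/4 + 49*k^2/4 - 9*k/2 - 2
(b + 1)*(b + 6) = b^2 + 7*b + 6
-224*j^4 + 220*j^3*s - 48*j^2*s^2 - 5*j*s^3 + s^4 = (-8*j + s)*(-2*j + s)^2*(7*j + s)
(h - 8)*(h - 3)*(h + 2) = h^3 - 9*h^2 + 2*h + 48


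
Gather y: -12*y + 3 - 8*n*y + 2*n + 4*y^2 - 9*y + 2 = 2*n + 4*y^2 + y*(-8*n - 21) + 5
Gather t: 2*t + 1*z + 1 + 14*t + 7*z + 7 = 16*t + 8*z + 8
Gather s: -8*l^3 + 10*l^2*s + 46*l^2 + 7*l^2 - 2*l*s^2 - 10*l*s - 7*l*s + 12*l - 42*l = -8*l^3 + 53*l^2 - 2*l*s^2 - 30*l + s*(10*l^2 - 17*l)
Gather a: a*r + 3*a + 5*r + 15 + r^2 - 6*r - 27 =a*(r + 3) + r^2 - r - 12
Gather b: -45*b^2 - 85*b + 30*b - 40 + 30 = -45*b^2 - 55*b - 10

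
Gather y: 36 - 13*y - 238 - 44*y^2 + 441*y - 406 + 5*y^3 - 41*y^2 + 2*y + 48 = 5*y^3 - 85*y^2 + 430*y - 560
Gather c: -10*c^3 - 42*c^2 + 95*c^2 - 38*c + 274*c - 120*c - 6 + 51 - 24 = -10*c^3 + 53*c^2 + 116*c + 21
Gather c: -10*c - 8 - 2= -10*c - 10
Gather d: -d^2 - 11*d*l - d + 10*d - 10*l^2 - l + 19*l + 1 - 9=-d^2 + d*(9 - 11*l) - 10*l^2 + 18*l - 8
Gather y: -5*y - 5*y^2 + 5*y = -5*y^2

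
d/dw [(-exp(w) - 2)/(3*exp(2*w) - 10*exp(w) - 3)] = (3*exp(2*w) + 12*exp(w) - 17)*exp(w)/(9*exp(4*w) - 60*exp(3*w) + 82*exp(2*w) + 60*exp(w) + 9)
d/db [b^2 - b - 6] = 2*b - 1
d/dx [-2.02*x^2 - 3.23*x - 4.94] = -4.04*x - 3.23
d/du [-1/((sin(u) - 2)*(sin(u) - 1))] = (2*sin(u) - 3)*cos(u)/((sin(u) - 2)^2*(sin(u) - 1)^2)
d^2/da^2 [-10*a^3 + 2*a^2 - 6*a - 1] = 4 - 60*a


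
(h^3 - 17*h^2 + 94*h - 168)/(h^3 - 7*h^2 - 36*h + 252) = (h - 4)/(h + 6)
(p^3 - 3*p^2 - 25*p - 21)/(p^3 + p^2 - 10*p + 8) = (p^3 - 3*p^2 - 25*p - 21)/(p^3 + p^2 - 10*p + 8)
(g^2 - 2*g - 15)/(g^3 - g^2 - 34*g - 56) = (-g^2 + 2*g + 15)/(-g^3 + g^2 + 34*g + 56)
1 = 1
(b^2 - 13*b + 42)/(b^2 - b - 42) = (b - 6)/(b + 6)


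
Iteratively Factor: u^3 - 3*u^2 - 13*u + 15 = (u - 5)*(u^2 + 2*u - 3) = (u - 5)*(u + 3)*(u - 1)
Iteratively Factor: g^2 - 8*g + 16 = (g - 4)*(g - 4)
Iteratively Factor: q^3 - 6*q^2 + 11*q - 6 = (q - 1)*(q^2 - 5*q + 6) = (q - 3)*(q - 1)*(q - 2)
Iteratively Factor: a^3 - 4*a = (a + 2)*(a^2 - 2*a) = a*(a + 2)*(a - 2)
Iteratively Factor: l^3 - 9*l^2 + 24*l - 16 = (l - 4)*(l^2 - 5*l + 4) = (l - 4)*(l - 1)*(l - 4)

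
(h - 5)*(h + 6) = h^2 + h - 30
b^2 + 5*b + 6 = (b + 2)*(b + 3)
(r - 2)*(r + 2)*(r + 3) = r^3 + 3*r^2 - 4*r - 12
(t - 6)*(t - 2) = t^2 - 8*t + 12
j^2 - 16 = (j - 4)*(j + 4)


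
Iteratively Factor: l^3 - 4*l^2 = (l)*(l^2 - 4*l) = l*(l - 4)*(l)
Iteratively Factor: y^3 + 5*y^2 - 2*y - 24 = (y + 3)*(y^2 + 2*y - 8) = (y + 3)*(y + 4)*(y - 2)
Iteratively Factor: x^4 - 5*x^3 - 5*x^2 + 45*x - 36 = (x - 4)*(x^3 - x^2 - 9*x + 9) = (x - 4)*(x - 1)*(x^2 - 9) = (x - 4)*(x - 1)*(x + 3)*(x - 3)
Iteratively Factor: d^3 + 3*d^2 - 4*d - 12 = (d + 2)*(d^2 + d - 6) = (d - 2)*(d + 2)*(d + 3)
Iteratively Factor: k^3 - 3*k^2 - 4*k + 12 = (k + 2)*(k^2 - 5*k + 6) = (k - 3)*(k + 2)*(k - 2)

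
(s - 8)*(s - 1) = s^2 - 9*s + 8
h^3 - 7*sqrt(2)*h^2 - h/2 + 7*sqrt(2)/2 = (h - 7*sqrt(2))*(h - sqrt(2)/2)*(h + sqrt(2)/2)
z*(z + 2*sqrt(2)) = z^2 + 2*sqrt(2)*z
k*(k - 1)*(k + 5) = k^3 + 4*k^2 - 5*k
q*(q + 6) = q^2 + 6*q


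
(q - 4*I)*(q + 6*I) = q^2 + 2*I*q + 24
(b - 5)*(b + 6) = b^2 + b - 30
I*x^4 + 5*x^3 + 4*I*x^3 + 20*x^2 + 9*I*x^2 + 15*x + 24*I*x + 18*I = (x + 3)*(x - 6*I)*(x + I)*(I*x + I)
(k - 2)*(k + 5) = k^2 + 3*k - 10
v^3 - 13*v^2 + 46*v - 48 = (v - 8)*(v - 3)*(v - 2)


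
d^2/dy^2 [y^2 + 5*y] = 2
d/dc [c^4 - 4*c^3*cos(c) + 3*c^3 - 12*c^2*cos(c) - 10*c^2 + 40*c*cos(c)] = 4*c^3*sin(c) + 4*c^3 - 12*sqrt(2)*c^2*cos(c + pi/4) + 9*c^2 - 40*c*sin(c) - 24*c*cos(c) - 20*c + 40*cos(c)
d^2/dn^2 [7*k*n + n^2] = 2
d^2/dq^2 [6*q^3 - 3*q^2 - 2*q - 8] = 36*q - 6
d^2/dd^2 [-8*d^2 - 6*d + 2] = -16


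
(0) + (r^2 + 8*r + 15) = r^2 + 8*r + 15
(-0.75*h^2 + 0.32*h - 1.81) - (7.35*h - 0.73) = -0.75*h^2 - 7.03*h - 1.08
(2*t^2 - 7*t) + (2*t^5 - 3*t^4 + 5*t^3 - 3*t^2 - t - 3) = 2*t^5 - 3*t^4 + 5*t^3 - t^2 - 8*t - 3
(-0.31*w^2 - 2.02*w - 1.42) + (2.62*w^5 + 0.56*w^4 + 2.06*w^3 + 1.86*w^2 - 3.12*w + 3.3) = 2.62*w^5 + 0.56*w^4 + 2.06*w^3 + 1.55*w^2 - 5.14*w + 1.88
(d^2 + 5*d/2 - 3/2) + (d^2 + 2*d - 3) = 2*d^2 + 9*d/2 - 9/2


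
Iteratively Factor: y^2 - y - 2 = (y - 2)*(y + 1)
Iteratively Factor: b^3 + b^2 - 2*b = (b - 1)*(b^2 + 2*b) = (b - 1)*(b + 2)*(b)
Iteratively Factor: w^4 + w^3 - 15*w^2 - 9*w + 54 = (w + 3)*(w^3 - 2*w^2 - 9*w + 18) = (w + 3)^2*(w^2 - 5*w + 6) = (w - 3)*(w + 3)^2*(w - 2)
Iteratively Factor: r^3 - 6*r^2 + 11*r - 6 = (r - 1)*(r^2 - 5*r + 6) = (r - 3)*(r - 1)*(r - 2)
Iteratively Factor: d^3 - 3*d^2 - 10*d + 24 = (d - 2)*(d^2 - d - 12) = (d - 4)*(d - 2)*(d + 3)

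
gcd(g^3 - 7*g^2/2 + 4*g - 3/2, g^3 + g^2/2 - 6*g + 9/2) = g^2 - 5*g/2 + 3/2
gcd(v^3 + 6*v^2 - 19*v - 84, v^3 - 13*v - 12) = v^2 - v - 12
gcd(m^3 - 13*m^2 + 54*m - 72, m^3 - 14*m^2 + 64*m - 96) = m^2 - 10*m + 24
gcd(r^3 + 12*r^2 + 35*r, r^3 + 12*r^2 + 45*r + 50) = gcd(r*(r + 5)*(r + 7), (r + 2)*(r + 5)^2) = r + 5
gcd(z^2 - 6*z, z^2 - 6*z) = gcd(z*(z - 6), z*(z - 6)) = z^2 - 6*z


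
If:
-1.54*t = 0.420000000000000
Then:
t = -0.27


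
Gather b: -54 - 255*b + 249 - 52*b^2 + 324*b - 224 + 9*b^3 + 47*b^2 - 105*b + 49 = 9*b^3 - 5*b^2 - 36*b + 20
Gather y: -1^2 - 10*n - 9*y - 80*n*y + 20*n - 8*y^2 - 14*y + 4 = 10*n - 8*y^2 + y*(-80*n - 23) + 3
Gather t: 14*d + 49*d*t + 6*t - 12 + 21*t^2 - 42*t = 14*d + 21*t^2 + t*(49*d - 36) - 12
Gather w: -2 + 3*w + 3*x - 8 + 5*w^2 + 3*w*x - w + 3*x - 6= 5*w^2 + w*(3*x + 2) + 6*x - 16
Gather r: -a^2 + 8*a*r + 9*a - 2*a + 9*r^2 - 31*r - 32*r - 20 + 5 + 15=-a^2 + 7*a + 9*r^2 + r*(8*a - 63)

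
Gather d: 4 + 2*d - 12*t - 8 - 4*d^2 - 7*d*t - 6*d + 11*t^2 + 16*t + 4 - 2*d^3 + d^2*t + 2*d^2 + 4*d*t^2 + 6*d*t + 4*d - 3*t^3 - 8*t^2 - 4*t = -2*d^3 + d^2*(t - 2) + d*(4*t^2 - t) - 3*t^3 + 3*t^2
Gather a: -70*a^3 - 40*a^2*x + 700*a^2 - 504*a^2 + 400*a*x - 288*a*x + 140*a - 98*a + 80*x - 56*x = -70*a^3 + a^2*(196 - 40*x) + a*(112*x + 42) + 24*x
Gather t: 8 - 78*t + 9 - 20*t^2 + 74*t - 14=-20*t^2 - 4*t + 3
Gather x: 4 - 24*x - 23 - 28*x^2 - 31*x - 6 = -28*x^2 - 55*x - 25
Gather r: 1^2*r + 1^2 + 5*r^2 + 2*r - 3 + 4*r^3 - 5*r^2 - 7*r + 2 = 4*r^3 - 4*r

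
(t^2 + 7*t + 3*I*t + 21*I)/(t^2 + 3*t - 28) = (t + 3*I)/(t - 4)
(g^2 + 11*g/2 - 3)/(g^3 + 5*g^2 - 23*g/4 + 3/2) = 2/(2*g - 1)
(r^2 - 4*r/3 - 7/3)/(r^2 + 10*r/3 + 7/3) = (3*r - 7)/(3*r + 7)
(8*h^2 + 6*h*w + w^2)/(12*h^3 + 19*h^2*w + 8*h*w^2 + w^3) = (2*h + w)/(3*h^2 + 4*h*w + w^2)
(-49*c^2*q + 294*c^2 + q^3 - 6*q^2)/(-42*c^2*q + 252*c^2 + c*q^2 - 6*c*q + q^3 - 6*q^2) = (-7*c + q)/(-6*c + q)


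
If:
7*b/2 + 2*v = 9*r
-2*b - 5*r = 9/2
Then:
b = -20*v/71 - 81/71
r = 8*v/71 - 63/142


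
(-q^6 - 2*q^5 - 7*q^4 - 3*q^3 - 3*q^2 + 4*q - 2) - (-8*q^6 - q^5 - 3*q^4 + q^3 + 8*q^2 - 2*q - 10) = 7*q^6 - q^5 - 4*q^4 - 4*q^3 - 11*q^2 + 6*q + 8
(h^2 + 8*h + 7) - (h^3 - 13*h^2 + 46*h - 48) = -h^3 + 14*h^2 - 38*h + 55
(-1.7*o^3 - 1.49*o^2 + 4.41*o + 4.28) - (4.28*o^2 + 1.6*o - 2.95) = -1.7*o^3 - 5.77*o^2 + 2.81*o + 7.23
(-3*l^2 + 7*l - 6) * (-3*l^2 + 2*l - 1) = 9*l^4 - 27*l^3 + 35*l^2 - 19*l + 6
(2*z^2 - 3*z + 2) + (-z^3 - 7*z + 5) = -z^3 + 2*z^2 - 10*z + 7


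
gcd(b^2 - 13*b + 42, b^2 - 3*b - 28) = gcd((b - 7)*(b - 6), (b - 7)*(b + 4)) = b - 7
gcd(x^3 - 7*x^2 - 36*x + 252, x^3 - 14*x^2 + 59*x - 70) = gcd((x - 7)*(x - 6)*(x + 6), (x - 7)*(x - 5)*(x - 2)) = x - 7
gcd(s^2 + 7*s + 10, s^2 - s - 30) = s + 5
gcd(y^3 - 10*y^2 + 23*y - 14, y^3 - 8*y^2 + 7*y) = y^2 - 8*y + 7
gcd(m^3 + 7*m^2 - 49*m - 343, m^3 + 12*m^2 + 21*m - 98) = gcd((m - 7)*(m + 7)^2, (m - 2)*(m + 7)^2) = m^2 + 14*m + 49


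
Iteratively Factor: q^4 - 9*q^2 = (q - 3)*(q^3 + 3*q^2) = q*(q - 3)*(q^2 + 3*q) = q*(q - 3)*(q + 3)*(q)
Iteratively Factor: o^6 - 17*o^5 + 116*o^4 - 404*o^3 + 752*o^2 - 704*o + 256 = (o - 1)*(o^5 - 16*o^4 + 100*o^3 - 304*o^2 + 448*o - 256) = (o - 2)*(o - 1)*(o^4 - 14*o^3 + 72*o^2 - 160*o + 128) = (o - 4)*(o - 2)*(o - 1)*(o^3 - 10*o^2 + 32*o - 32) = (o - 4)^2*(o - 2)*(o - 1)*(o^2 - 6*o + 8) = (o - 4)^3*(o - 2)*(o - 1)*(o - 2)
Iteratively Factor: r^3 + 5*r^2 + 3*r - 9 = (r + 3)*(r^2 + 2*r - 3) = (r + 3)^2*(r - 1)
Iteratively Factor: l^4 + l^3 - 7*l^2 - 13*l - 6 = (l + 1)*(l^3 - 7*l - 6) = (l + 1)*(l + 2)*(l^2 - 2*l - 3) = (l - 3)*(l + 1)*(l + 2)*(l + 1)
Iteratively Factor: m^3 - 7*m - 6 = (m + 2)*(m^2 - 2*m - 3) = (m - 3)*(m + 2)*(m + 1)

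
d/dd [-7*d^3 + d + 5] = 1 - 21*d^2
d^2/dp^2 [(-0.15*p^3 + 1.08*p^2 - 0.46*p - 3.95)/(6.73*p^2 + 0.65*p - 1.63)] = (-1.4210854715202e-14*p^5 - 54.536108*p^3 - 1001.403228*p^2 - 136.343784*p - 85.235796)/(304.821217*p^6 + 88.321155*p^5 - 212.952006*p^4 - 42.507985*p^3 + 51.576786*p^2 + 5.180955*p - 4.330747)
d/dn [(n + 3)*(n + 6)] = 2*n + 9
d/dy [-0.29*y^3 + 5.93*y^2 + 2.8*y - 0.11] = -0.87*y^2 + 11.86*y + 2.8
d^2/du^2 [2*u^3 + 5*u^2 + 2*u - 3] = 12*u + 10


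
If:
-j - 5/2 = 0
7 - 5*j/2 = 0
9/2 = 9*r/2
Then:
No Solution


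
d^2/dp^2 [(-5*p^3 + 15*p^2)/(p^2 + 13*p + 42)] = 20*(-83*p^3 - 1008*p^2 - 2646*p + 2646)/(p^6 + 39*p^5 + 633*p^4 + 5473*p^3 + 26586*p^2 + 68796*p + 74088)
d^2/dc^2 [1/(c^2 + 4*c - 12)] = 2*(-c^2 - 4*c + 4*(c + 2)^2 + 12)/(c^2 + 4*c - 12)^3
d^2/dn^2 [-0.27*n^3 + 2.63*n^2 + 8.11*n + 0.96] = 5.26 - 1.62*n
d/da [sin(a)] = cos(a)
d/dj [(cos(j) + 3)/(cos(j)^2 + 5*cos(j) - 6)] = (cos(j)^2 + 6*cos(j) + 21)*sin(j)/(cos(j)^2 + 5*cos(j) - 6)^2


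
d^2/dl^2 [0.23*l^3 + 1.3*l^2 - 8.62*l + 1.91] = 1.38*l + 2.6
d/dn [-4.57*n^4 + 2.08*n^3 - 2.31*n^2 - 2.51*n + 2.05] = -18.28*n^3 + 6.24*n^2 - 4.62*n - 2.51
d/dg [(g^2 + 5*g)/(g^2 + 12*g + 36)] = (7*g + 30)/(g^3 + 18*g^2 + 108*g + 216)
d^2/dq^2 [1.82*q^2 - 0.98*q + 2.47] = 3.64000000000000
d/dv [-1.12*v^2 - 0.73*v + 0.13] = -2.24*v - 0.73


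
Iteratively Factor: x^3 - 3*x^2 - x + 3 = (x + 1)*(x^2 - 4*x + 3) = (x - 1)*(x + 1)*(x - 3)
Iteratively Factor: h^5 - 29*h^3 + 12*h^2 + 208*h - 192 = (h + 4)*(h^4 - 4*h^3 - 13*h^2 + 64*h - 48) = (h - 1)*(h + 4)*(h^3 - 3*h^2 - 16*h + 48) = (h - 3)*(h - 1)*(h + 4)*(h^2 - 16) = (h - 4)*(h - 3)*(h - 1)*(h + 4)*(h + 4)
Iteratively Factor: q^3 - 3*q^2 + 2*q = (q)*(q^2 - 3*q + 2) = q*(q - 1)*(q - 2)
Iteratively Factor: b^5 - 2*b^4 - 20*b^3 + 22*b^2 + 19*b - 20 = (b + 4)*(b^4 - 6*b^3 + 4*b^2 + 6*b - 5) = (b - 1)*(b + 4)*(b^3 - 5*b^2 - b + 5) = (b - 5)*(b - 1)*(b + 4)*(b^2 - 1) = (b - 5)*(b - 1)^2*(b + 4)*(b + 1)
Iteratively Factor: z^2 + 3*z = (z + 3)*(z)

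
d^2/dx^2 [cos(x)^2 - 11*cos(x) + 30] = 11*cos(x) - 2*cos(2*x)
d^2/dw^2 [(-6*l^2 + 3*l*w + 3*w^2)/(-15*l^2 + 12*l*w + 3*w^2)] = -6*l/(125*l^3 + 75*l^2*w + 15*l*w^2 + w^3)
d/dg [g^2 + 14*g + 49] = 2*g + 14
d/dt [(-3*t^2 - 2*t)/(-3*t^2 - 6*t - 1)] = 2*(6*t^2 + 3*t + 1)/(9*t^4 + 36*t^3 + 42*t^2 + 12*t + 1)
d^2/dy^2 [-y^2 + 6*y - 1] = -2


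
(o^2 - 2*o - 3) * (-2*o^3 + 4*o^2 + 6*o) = -2*o^5 + 8*o^4 + 4*o^3 - 24*o^2 - 18*o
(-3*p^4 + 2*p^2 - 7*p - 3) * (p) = -3*p^5 + 2*p^3 - 7*p^2 - 3*p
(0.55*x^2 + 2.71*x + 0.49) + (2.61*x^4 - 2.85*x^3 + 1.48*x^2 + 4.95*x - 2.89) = 2.61*x^4 - 2.85*x^3 + 2.03*x^2 + 7.66*x - 2.4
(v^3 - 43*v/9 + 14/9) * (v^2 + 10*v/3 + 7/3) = v^5 + 10*v^4/3 - 22*v^3/9 - 388*v^2/27 - 161*v/27 + 98/27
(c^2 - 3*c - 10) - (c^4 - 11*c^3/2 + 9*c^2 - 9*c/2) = -c^4 + 11*c^3/2 - 8*c^2 + 3*c/2 - 10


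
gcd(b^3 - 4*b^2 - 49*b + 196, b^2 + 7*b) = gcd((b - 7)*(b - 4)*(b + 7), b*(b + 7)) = b + 7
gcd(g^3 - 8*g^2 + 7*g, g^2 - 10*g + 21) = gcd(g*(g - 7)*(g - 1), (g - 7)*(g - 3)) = g - 7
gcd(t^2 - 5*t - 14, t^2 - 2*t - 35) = t - 7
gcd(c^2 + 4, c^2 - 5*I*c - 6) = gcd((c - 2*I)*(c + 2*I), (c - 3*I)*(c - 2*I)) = c - 2*I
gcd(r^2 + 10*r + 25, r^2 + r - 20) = r + 5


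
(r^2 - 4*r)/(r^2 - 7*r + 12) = r/(r - 3)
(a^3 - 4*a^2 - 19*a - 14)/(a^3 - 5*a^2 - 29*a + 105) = (a^2 + 3*a + 2)/(a^2 + 2*a - 15)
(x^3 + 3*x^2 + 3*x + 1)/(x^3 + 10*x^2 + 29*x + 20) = (x^2 + 2*x + 1)/(x^2 + 9*x + 20)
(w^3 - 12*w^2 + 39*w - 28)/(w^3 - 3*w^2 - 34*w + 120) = (w^2 - 8*w + 7)/(w^2 + w - 30)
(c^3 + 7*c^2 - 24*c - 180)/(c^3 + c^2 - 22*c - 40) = (c^2 + 12*c + 36)/(c^2 + 6*c + 8)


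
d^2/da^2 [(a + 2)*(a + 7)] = 2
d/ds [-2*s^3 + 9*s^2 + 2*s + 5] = -6*s^2 + 18*s + 2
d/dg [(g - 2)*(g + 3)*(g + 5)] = 3*g^2 + 12*g - 1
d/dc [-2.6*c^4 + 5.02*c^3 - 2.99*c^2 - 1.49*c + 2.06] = -10.4*c^3 + 15.06*c^2 - 5.98*c - 1.49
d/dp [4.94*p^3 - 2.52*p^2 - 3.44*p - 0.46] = 14.82*p^2 - 5.04*p - 3.44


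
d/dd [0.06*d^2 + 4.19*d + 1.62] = 0.12*d + 4.19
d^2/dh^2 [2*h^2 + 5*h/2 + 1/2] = 4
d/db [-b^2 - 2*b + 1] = -2*b - 2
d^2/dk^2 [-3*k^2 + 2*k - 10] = -6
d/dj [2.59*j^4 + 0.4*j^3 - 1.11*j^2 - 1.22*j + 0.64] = 10.36*j^3 + 1.2*j^2 - 2.22*j - 1.22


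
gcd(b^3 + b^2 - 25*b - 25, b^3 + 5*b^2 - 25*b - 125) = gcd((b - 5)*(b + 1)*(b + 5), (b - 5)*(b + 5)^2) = b^2 - 25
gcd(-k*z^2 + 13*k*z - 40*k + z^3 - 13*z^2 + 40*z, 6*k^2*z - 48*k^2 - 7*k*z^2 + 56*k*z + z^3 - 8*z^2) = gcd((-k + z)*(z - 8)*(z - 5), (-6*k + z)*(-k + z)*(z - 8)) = -k*z + 8*k + z^2 - 8*z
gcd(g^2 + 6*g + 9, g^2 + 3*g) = g + 3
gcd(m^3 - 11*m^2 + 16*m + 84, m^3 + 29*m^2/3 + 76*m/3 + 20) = m + 2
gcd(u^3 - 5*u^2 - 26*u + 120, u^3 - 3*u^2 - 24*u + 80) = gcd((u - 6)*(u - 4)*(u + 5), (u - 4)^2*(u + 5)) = u^2 + u - 20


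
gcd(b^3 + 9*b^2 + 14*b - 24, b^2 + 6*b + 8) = b + 4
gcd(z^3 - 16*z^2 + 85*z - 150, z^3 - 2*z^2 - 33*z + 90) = z - 5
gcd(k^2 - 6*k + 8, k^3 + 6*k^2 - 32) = k - 2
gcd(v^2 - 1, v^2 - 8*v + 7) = v - 1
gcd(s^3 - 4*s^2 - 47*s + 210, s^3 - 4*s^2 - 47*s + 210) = s^3 - 4*s^2 - 47*s + 210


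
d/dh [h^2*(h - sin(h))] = h*(-h*cos(h) + 3*h - 2*sin(h))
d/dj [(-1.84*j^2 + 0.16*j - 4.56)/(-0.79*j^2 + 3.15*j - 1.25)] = (-5.6696*j^2 - 2.6048*j + 14.164)/(0.6241*j^4 - 4.977*j^3 + 11.8975*j^2 - 7.875*j + 1.5625)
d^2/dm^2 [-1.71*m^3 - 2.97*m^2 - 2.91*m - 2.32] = -10.26*m - 5.94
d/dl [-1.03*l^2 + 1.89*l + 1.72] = 1.89 - 2.06*l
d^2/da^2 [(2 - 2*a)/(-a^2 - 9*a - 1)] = 4*((a - 1)*(2*a + 9)^2 - (3*a + 8)*(a^2 + 9*a + 1))/(a^2 + 9*a + 1)^3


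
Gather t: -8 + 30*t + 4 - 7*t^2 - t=-7*t^2 + 29*t - 4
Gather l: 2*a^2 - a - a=2*a^2 - 2*a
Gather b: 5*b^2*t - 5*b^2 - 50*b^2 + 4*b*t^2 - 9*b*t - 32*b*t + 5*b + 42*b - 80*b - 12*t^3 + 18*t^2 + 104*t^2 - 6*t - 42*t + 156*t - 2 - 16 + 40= b^2*(5*t - 55) + b*(4*t^2 - 41*t - 33) - 12*t^3 + 122*t^2 + 108*t + 22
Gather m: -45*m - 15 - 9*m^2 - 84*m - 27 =-9*m^2 - 129*m - 42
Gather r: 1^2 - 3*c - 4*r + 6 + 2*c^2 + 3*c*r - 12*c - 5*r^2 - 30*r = 2*c^2 - 15*c - 5*r^2 + r*(3*c - 34) + 7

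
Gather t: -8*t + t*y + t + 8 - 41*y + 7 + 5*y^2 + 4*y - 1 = t*(y - 7) + 5*y^2 - 37*y + 14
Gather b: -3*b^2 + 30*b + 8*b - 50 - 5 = -3*b^2 + 38*b - 55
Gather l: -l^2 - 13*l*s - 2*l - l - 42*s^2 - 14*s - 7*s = -l^2 + l*(-13*s - 3) - 42*s^2 - 21*s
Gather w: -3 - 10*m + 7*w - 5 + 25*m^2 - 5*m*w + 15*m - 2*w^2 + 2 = 25*m^2 + 5*m - 2*w^2 + w*(7 - 5*m) - 6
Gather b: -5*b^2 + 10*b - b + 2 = -5*b^2 + 9*b + 2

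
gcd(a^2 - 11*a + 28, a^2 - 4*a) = a - 4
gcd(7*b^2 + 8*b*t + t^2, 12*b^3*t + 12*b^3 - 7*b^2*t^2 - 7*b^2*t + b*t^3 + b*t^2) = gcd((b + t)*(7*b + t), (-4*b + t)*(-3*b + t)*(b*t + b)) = 1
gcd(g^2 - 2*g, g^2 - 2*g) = g^2 - 2*g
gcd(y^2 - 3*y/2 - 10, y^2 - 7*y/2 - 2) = y - 4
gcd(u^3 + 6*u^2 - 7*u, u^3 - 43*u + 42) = u^2 + 6*u - 7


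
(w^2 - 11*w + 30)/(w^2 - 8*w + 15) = (w - 6)/(w - 3)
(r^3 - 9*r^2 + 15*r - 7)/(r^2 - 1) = (r^2 - 8*r + 7)/(r + 1)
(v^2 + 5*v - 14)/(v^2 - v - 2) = (v + 7)/(v + 1)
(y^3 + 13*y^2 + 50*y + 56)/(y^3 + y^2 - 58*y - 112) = (y + 4)/(y - 8)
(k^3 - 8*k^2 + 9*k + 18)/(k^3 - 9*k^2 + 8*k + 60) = (k^2 - 2*k - 3)/(k^2 - 3*k - 10)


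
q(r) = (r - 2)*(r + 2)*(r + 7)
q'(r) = (r - 2)*(r + 2) + (r - 2)*(r + 7) + (r + 2)*(r + 7)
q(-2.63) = 12.75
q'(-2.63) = -20.07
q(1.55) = -13.66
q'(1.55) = 24.91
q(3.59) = 94.12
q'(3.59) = 84.92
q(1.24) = -20.29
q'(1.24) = 17.97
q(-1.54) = -8.89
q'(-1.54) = -18.45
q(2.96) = 47.43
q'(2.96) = 63.72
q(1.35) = -18.18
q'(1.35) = 20.37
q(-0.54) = -23.96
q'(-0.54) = -10.69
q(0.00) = -28.00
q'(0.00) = -4.00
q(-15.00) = -1768.00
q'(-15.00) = 461.00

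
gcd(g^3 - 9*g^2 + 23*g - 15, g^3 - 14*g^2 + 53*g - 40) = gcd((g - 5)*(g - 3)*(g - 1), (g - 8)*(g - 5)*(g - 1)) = g^2 - 6*g + 5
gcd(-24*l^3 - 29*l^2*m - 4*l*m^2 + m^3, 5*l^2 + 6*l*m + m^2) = l + m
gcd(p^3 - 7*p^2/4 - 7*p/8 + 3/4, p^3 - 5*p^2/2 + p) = p^2 - 5*p/2 + 1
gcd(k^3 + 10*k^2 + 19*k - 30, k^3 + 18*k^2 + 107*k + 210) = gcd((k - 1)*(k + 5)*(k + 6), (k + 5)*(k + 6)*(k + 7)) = k^2 + 11*k + 30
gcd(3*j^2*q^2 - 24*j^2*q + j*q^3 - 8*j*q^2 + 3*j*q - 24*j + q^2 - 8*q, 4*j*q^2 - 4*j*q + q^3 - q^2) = 1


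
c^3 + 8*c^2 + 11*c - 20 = (c - 1)*(c + 4)*(c + 5)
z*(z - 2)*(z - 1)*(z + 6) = z^4 + 3*z^3 - 16*z^2 + 12*z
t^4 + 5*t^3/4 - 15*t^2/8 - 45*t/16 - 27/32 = (t - 3/2)*(t + 1/2)*(t + 3/4)*(t + 3/2)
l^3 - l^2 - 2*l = l*(l - 2)*(l + 1)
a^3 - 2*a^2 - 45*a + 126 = (a - 6)*(a - 3)*(a + 7)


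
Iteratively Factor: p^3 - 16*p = (p - 4)*(p^2 + 4*p) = (p - 4)*(p + 4)*(p)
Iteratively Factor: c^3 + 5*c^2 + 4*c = (c)*(c^2 + 5*c + 4) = c*(c + 1)*(c + 4)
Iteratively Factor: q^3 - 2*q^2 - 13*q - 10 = (q + 2)*(q^2 - 4*q - 5) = (q - 5)*(q + 2)*(q + 1)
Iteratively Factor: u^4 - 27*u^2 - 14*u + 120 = (u - 5)*(u^3 + 5*u^2 - 2*u - 24) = (u - 5)*(u + 3)*(u^2 + 2*u - 8) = (u - 5)*(u - 2)*(u + 3)*(u + 4)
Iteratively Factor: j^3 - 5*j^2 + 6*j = (j - 3)*(j^2 - 2*j) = j*(j - 3)*(j - 2)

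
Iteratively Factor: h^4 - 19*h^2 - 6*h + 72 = (h + 3)*(h^3 - 3*h^2 - 10*h + 24) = (h - 4)*(h + 3)*(h^2 + h - 6) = (h - 4)*(h - 2)*(h + 3)*(h + 3)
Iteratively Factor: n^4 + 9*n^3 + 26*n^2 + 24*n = (n + 2)*(n^3 + 7*n^2 + 12*n) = (n + 2)*(n + 4)*(n^2 + 3*n) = n*(n + 2)*(n + 4)*(n + 3)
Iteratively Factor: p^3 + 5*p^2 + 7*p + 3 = (p + 3)*(p^2 + 2*p + 1) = (p + 1)*(p + 3)*(p + 1)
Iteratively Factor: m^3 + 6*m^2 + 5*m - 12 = (m + 3)*(m^2 + 3*m - 4) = (m - 1)*(m + 3)*(m + 4)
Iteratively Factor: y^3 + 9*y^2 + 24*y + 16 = (y + 4)*(y^2 + 5*y + 4) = (y + 1)*(y + 4)*(y + 4)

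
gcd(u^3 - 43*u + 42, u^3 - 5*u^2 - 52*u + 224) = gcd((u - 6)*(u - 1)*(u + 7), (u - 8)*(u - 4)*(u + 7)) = u + 7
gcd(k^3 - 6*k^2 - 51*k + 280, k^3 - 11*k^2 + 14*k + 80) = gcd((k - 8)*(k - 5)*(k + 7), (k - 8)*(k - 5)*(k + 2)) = k^2 - 13*k + 40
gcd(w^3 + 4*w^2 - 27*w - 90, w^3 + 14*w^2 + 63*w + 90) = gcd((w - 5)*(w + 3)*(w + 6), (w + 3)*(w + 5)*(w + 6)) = w^2 + 9*w + 18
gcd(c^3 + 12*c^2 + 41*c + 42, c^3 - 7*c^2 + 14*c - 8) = 1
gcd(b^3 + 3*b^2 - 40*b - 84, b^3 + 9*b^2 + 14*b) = b^2 + 9*b + 14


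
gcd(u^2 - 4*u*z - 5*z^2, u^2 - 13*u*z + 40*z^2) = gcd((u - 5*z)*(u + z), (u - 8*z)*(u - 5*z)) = -u + 5*z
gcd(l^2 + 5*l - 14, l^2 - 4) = l - 2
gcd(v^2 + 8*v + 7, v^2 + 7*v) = v + 7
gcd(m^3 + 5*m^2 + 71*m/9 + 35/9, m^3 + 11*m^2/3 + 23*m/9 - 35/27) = m^2 + 4*m + 35/9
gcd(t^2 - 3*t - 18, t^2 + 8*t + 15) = t + 3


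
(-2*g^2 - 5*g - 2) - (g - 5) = -2*g^2 - 6*g + 3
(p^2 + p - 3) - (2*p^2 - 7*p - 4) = -p^2 + 8*p + 1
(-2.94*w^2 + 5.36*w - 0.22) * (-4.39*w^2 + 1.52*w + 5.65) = 12.9066*w^4 - 27.9992*w^3 - 7.498*w^2 + 29.9496*w - 1.243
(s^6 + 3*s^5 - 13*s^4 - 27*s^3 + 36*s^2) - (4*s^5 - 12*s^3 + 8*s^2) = s^6 - s^5 - 13*s^4 - 15*s^3 + 28*s^2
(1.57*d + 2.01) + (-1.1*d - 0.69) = 0.47*d + 1.32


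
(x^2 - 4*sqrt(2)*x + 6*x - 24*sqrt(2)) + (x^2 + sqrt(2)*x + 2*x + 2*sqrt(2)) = 2*x^2 - 3*sqrt(2)*x + 8*x - 22*sqrt(2)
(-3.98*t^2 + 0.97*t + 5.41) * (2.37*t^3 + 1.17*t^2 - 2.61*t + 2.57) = -9.4326*t^5 - 2.3577*t^4 + 24.3444*t^3 - 6.4306*t^2 - 11.6272*t + 13.9037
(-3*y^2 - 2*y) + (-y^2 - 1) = -4*y^2 - 2*y - 1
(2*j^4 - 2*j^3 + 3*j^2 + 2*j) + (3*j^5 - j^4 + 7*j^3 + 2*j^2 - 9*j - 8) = 3*j^5 + j^4 + 5*j^3 + 5*j^2 - 7*j - 8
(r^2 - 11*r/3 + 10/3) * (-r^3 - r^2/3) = -r^5 + 10*r^4/3 - 19*r^3/9 - 10*r^2/9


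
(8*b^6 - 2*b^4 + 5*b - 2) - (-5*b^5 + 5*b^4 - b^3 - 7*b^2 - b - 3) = 8*b^6 + 5*b^5 - 7*b^4 + b^3 + 7*b^2 + 6*b + 1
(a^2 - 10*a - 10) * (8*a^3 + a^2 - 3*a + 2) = 8*a^5 - 79*a^4 - 93*a^3 + 22*a^2 + 10*a - 20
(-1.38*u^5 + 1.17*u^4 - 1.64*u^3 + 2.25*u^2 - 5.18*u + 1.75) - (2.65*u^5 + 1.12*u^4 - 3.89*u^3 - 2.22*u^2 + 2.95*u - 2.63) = -4.03*u^5 + 0.0499999999999998*u^4 + 2.25*u^3 + 4.47*u^2 - 8.13*u + 4.38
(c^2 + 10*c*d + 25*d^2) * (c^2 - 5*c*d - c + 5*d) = c^4 + 5*c^3*d - c^3 - 25*c^2*d^2 - 5*c^2*d - 125*c*d^3 + 25*c*d^2 + 125*d^3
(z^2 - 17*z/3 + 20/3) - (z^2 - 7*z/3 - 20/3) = 40/3 - 10*z/3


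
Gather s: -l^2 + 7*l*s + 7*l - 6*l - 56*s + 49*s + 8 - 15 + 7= -l^2 + l + s*(7*l - 7)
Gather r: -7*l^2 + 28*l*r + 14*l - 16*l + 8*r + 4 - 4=-7*l^2 - 2*l + r*(28*l + 8)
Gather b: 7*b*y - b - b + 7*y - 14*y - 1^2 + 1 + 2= b*(7*y - 2) - 7*y + 2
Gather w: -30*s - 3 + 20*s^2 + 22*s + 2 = 20*s^2 - 8*s - 1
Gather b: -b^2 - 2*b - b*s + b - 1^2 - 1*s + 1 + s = -b^2 + b*(-s - 1)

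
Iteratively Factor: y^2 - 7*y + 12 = (y - 4)*(y - 3)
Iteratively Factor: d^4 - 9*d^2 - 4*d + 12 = (d - 3)*(d^3 + 3*d^2 - 4) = (d - 3)*(d + 2)*(d^2 + d - 2) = (d - 3)*(d + 2)^2*(d - 1)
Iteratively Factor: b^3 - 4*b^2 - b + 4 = (b - 1)*(b^2 - 3*b - 4) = (b - 1)*(b + 1)*(b - 4)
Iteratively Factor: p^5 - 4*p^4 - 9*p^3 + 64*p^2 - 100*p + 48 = (p - 1)*(p^4 - 3*p^3 - 12*p^2 + 52*p - 48) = (p - 2)*(p - 1)*(p^3 - p^2 - 14*p + 24) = (p - 2)*(p - 1)*(p + 4)*(p^2 - 5*p + 6) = (p - 2)^2*(p - 1)*(p + 4)*(p - 3)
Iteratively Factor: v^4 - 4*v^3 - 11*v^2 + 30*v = (v + 3)*(v^3 - 7*v^2 + 10*v) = (v - 5)*(v + 3)*(v^2 - 2*v) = (v - 5)*(v - 2)*(v + 3)*(v)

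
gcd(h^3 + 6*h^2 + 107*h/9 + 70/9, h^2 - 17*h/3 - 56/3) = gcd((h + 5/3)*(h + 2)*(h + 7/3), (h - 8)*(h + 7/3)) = h + 7/3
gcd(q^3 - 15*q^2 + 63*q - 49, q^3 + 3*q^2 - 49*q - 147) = q - 7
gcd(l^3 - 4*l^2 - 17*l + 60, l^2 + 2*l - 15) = l - 3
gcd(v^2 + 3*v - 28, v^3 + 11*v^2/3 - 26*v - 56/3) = v^2 + 3*v - 28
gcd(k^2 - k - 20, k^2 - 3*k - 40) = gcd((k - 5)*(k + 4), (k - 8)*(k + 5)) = 1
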